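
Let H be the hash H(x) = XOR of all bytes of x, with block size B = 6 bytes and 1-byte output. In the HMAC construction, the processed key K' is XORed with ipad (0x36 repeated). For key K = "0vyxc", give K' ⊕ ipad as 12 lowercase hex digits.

Key "0vyxc" = 30 76 79 78 63 is 5 bytes ≤ B = 6; zero-pad to 6 bytes: K' = 30 76 79 78 63 00.
XOR each byte with 0x36: 30⊕36=06, 76⊕36=40, 79⊕36=4f, 78⊕36=4e, 63⊕36=55, 00⊕36=36.

06404f4e5536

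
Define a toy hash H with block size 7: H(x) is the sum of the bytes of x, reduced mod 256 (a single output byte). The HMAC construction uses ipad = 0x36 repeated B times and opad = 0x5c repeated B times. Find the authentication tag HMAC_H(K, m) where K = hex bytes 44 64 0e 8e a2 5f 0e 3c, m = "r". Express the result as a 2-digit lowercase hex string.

6a

Key hex bytes 44 64 0e 8e a2 5f 0e 3c is 8 bytes > B = 7, so hash it first: H(key) = 8f, then zero-pad to 7 bytes: K' = 8f 00 00 00 00 00 00.
K' ⊕ ipad = b9 36 36 36 36 36 36.  K' ⊕ opad = d3 5c 5c 5c 5c 5c 5c.
Inner input = (K'⊕ipad) ∥ m = b9 36 36 36 36 36 36 ∥ 72.
Inner hash: sum = 185+54+54+54+54+54+54+114 = 623; mod 256 = 111 → 6f.
Outer input = (K'⊕opad) ∥ inner = d3 5c 5c 5c 5c 5c 5c ∥ 6f.
Outer hash (tag): sum = 211+92+92+92+92+92+92+111 = 874; mod 256 = 106 → 6a.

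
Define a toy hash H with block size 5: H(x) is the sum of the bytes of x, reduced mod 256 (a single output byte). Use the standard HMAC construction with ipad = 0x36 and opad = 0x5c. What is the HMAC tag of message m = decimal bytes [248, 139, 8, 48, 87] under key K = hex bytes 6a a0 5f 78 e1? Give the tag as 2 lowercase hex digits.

a8

Key hex bytes 6a a0 5f 78 e1 is exactly B = 5 bytes: K' = 6a a0 5f 78 e1.
K' ⊕ ipad = 5c 96 69 4e d7.  K' ⊕ opad = 36 fc 03 24 bd.
Inner input = (K'⊕ipad) ∥ m = 5c 96 69 4e d7 ∥ f8 8b 08 30 57.
Inner hash: sum = 92+150+105+78+215+248+139+8+48+87 = 1170; mod 256 = 146 → 92.
Outer input = (K'⊕opad) ∥ inner = 36 fc 03 24 bd ∥ 92.
Outer hash (tag): sum = 54+252+3+36+189+146 = 680; mod 256 = 168 → a8.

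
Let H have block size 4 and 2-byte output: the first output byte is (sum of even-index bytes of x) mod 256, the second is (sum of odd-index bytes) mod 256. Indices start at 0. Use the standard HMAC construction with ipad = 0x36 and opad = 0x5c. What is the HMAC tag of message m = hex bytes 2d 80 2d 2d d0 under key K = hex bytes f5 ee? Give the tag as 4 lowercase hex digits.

28c9

Key hex bytes f5 ee is 2 bytes ≤ B = 4; zero-pad to 4 bytes: K' = f5 ee 00 00.
K' ⊕ ipad = c3 d8 36 36.  K' ⊕ opad = a9 b2 5c 5c.
Inner input = (K'⊕ipad) ∥ m = c3 d8 36 36 ∥ 2d 80 2d 2d d0.
Inner hash: even-index sum = 547 mod 256 = 35; odd-index sum = 443 mod 256 = 187 → 23 bb.
Outer input = (K'⊕opad) ∥ inner = a9 b2 5c 5c ∥ 23 bb.
Outer hash (tag): even-index sum = 296 mod 256 = 40; odd-index sum = 457 mod 256 = 201 → 28 c9.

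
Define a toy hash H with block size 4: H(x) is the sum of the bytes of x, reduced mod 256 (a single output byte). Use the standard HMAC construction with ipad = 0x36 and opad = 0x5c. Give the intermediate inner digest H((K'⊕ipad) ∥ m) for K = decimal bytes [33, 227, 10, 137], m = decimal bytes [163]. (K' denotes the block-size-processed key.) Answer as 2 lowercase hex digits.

8a

Key decimal bytes [33, 227, 10, 137] = 21 e3 0a 89 is exactly B = 4 bytes: K' = 21 e3 0a 89.
K' ⊕ ipad = 17 d5 3c bf.
Inner input = 17 d5 3c bf ∥ a3.
Inner hash: sum = 23+213+60+191+163 = 650; mod 256 = 138 → 8a.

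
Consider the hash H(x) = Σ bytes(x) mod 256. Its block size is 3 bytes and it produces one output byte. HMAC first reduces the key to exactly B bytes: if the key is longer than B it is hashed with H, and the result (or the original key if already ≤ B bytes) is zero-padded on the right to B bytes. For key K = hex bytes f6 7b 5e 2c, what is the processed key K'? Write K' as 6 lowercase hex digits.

|K| = 4 > B = 3, so first hash the key.
H(K): sum = 246+123+94+44 = 507; mod 256 = 251 → fb.
Zero-pad H(K) = fb to 3 bytes: K' = fb 00 00.

fb0000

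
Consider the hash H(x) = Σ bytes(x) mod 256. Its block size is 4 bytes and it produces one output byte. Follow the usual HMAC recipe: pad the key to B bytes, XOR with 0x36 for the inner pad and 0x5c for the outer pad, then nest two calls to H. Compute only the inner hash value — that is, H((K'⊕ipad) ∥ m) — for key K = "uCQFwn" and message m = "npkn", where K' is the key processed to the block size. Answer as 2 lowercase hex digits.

Key "uCQFwn" = 75 43 51 46 77 6e is 6 bytes > B = 4, so hash it first: H(key) = 34, then zero-pad to 4 bytes: K' = 34 00 00 00.
K' ⊕ ipad = 02 36 36 36.
Inner input = 02 36 36 36 ∥ 6e 70 6b 6e.
Inner hash: sum = 2+54+54+54+110+112+107+110 = 603; mod 256 = 91 → 5b.

5b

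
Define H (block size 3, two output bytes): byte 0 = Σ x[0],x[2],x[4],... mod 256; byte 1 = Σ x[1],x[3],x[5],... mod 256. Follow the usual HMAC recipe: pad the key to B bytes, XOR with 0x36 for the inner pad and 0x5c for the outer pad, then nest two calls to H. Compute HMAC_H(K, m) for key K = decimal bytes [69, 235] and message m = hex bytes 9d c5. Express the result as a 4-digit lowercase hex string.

Key decimal bytes [69, 235] = 45 eb is 2 bytes ≤ B = 3; zero-pad to 3 bytes: K' = 45 eb 00.
K' ⊕ ipad = 73 dd 36.  K' ⊕ opad = 19 b7 5c.
Inner input = (K'⊕ipad) ∥ m = 73 dd 36 ∥ 9d c5.
Inner hash: even-index sum = 366 mod 256 = 110; odd-index sum = 378 mod 256 = 122 → 6e 7a.
Outer input = (K'⊕opad) ∥ inner = 19 b7 5c ∥ 6e 7a.
Outer hash (tag): even-index sum = 239 mod 256 = 239; odd-index sum = 293 mod 256 = 37 → ef 25.

ef25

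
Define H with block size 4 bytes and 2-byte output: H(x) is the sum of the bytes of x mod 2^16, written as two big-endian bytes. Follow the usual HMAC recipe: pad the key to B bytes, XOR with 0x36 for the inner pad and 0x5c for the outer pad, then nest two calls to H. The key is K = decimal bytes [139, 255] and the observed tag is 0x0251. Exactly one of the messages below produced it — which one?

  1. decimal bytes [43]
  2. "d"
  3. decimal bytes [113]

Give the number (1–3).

1

Key decimal bytes [139, 255] = 8b ff is 2 bytes ≤ B = 4; zero-pad to 4 bytes: K' = 8b ff 00 00.
K' ⊕ ipad = bd c9 36 36; K' ⊕ opad = d7 a3 5c 5c.
m1: inner = H(bd c9 36 36 2b) = 02 1d; tag = H(d7 a3 5c 5c 02 1d) = 0251 ← matches
m2: inner = H(bd c9 36 36 64) = 02 56; tag = H(d7 a3 5c 5c 02 56) = 028a
m3: inner = H(bd c9 36 36 71) = 02 63; tag = H(d7 a3 5c 5c 02 63) = 0297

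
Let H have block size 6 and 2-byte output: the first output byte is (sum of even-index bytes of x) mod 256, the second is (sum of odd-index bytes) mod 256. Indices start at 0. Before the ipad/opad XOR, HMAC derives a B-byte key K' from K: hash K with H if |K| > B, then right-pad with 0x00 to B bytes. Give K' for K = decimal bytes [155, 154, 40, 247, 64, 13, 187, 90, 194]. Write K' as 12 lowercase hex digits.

80f800000000

|K| = 9 > B = 6, so first hash the key.
H(K): even-index sum = 640 mod 256 = 128; odd-index sum = 504 mod 256 = 248 → 80 f8.
Zero-pad H(K) = 80 f8 to 6 bytes: K' = 80 f8 00 00 00 00.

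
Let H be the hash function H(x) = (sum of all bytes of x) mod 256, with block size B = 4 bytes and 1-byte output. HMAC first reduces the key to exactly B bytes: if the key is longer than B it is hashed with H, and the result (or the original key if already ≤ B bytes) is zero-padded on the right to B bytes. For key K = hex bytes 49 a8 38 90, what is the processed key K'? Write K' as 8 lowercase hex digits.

Key hex bytes 49 a8 38 90 is exactly B = 4 bytes: K' = 49 a8 38 90.

49a83890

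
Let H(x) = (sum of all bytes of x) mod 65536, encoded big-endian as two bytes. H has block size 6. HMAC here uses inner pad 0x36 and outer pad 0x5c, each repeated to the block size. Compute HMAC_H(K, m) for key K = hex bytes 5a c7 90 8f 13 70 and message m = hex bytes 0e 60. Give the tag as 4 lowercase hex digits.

0353

Key hex bytes 5a c7 90 8f 13 70 is exactly B = 6 bytes: K' = 5a c7 90 8f 13 70.
K' ⊕ ipad = 6c f1 a6 b9 25 46.  K' ⊕ opad = 06 9b cc d3 4f 2c.
Inner input = (K'⊕ipad) ∥ m = 6c f1 a6 b9 25 46 ∥ 0e 60.
Inner hash: sum = 108+241+166+185+37+70+14+96 = 917 → 03 95.
Outer input = (K'⊕opad) ∥ inner = 06 9b cc d3 4f 2c ∥ 03 95.
Outer hash (tag): sum = 6+155+204+211+79+44+3+149 = 851 → 03 53.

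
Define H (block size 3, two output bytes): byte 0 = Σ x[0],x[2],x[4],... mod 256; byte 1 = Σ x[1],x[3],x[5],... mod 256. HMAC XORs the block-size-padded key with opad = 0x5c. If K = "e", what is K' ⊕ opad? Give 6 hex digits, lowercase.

395c5c

Key "e" = 65 is 1 byte ≤ B = 3; zero-pad to 3 bytes: K' = 65 00 00.
XOR each byte with 0x5c: 65⊕5c=39, 00⊕5c=5c, 00⊕5c=5c.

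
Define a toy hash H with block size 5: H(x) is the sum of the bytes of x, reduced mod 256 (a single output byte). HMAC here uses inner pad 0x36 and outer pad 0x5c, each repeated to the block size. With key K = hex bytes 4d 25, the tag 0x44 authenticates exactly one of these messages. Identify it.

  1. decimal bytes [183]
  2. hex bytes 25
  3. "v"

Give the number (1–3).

3

Key hex bytes 4d 25 is 2 bytes ≤ B = 5; zero-pad to 5 bytes: K' = 4d 25 00 00 00.
K' ⊕ ipad = 7b 13 36 36 36; K' ⊕ opad = 11 79 5c 5c 5c.
m1: inner = H(7b 13 36 36 36 b7) = e7; tag = H(11 79 5c 5c 5c e7) = 85
m2: inner = H(7b 13 36 36 36 25) = 55; tag = H(11 79 5c 5c 5c 55) = f3
m3: inner = H(7b 13 36 36 36 76) = a6; tag = H(11 79 5c 5c 5c a6) = 44 ← matches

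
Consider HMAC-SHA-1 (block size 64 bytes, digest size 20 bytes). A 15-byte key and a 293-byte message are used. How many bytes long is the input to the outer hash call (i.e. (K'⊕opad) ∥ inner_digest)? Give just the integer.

84

Key is 15 ≤ 64 bytes, zero-padded: |K'| = 64.
Outer input = (K'⊕opad) ∥ H(inner) → 64 + 20 = 84 bytes.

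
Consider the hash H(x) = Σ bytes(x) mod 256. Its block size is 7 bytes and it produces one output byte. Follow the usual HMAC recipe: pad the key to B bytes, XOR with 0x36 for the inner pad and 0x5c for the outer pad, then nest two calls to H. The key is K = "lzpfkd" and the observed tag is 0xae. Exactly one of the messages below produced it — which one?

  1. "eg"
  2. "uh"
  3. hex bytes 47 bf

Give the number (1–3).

3

Key "lzpfkd" = 6c 7a 70 66 6b 64 is 6 bytes ≤ B = 7; zero-pad to 7 bytes: K' = 6c 7a 70 66 6b 64 00.
K' ⊕ ipad = 5a 4c 46 50 5d 52 36; K' ⊕ opad = 30 26 2c 3a 37 38 5c.
m1: inner = H(5a 4c 46 50 5d 52 36 65 67) = ed; tag = H(30 26 2c 3a 37 38 5c ed) = 74
m2: inner = H(5a 4c 46 50 5d 52 36 75 68) = fe; tag = H(30 26 2c 3a 37 38 5c fe) = 85
m3: inner = H(5a 4c 46 50 5d 52 36 47 bf) = 27; tag = H(30 26 2c 3a 37 38 5c 27) = ae ← matches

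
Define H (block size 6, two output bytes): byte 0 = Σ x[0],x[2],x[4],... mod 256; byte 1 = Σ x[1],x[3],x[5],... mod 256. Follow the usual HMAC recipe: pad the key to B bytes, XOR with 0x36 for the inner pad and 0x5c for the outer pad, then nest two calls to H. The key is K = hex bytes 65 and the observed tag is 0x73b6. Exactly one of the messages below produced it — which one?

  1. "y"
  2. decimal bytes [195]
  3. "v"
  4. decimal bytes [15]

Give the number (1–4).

2

Key hex bytes 65 is 1 byte ≤ B = 6; zero-pad to 6 bytes: K' = 65 00 00 00 00 00.
K' ⊕ ipad = 53 36 36 36 36 36; K' ⊕ opad = 39 5c 5c 5c 5c 5c.
m1: inner = H(53 36 36 36 36 36 79) = 38 a2; tag = H(39 5c 5c 5c 5c 5c 38 a2) = 29b6
m2: inner = H(53 36 36 36 36 36 c3) = 82 a2; tag = H(39 5c 5c 5c 5c 5c 82 a2) = 73b6 ← matches
m3: inner = H(53 36 36 36 36 36 76) = 35 a2; tag = H(39 5c 5c 5c 5c 5c 35 a2) = 26b6
m4: inner = H(53 36 36 36 36 36 0f) = ce a2; tag = H(39 5c 5c 5c 5c 5c ce a2) = bfb6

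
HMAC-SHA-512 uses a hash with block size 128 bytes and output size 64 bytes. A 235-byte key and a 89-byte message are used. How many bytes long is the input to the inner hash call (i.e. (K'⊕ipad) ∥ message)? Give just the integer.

217

Key is 235 > 128 bytes, so it is hashed to 64 bytes then zero-padded to 128: |K'| = 128.
Inner input = (K'⊕ipad) ∥ m → 128 + 89 = 217 bytes.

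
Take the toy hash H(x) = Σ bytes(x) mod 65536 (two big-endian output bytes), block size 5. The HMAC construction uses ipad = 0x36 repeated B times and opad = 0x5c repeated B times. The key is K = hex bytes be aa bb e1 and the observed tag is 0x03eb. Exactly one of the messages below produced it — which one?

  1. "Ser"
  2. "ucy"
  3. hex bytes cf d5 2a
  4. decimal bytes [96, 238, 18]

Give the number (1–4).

2

Key hex bytes be aa bb e1 is 4 bytes ≤ B = 5; zero-pad to 5 bytes: K' = be aa bb e1 00.
K' ⊕ ipad = 88 9c 8d d7 36; K' ⊕ opad = e2 f6 e7 bd 5c.
m1: inner = H(88 9c 8d d7 36 53 65 72) = 03 e8; tag = H(e2 f6 e7 bd 5c 03 e8) = 04c3
m2: inner = H(88 9c 8d d7 36 75 63 79) = 04 0f; tag = H(e2 f6 e7 bd 5c 04 0f) = 03eb ← matches
m3: inner = H(88 9c 8d d7 36 cf d5 2a) = 04 8c; tag = H(e2 f6 e7 bd 5c 04 8c) = 0468
m4: inner = H(88 9c 8d d7 36 60 ee 12) = 04 1e; tag = H(e2 f6 e7 bd 5c 04 1e) = 03fa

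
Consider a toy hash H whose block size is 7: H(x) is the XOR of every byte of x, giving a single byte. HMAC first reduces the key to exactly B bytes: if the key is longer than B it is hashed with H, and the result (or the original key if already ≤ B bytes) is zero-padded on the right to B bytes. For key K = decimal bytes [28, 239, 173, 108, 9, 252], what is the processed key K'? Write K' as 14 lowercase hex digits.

1cefad6c09fc00

Key decimal bytes [28, 239, 173, 108, 9, 252] = 1c ef ad 6c 09 fc is 6 bytes ≤ B = 7; zero-pad to 7 bytes: K' = 1c ef ad 6c 09 fc 00.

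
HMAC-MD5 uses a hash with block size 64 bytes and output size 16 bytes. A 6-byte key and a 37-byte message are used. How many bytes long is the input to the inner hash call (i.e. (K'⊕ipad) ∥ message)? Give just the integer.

Key is 6 ≤ 64 bytes, zero-padded: |K'| = 64.
Inner input = (K'⊕ipad) ∥ m → 64 + 37 = 101 bytes.

101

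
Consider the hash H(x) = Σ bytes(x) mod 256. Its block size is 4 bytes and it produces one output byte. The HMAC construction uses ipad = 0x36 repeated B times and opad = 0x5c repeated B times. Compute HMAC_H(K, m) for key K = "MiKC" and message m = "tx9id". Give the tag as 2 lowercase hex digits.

Key "MiKC" = 4d 69 4b 43 is exactly B = 4 bytes: K' = 4d 69 4b 43.
K' ⊕ ipad = 7b 5f 7d 75.  K' ⊕ opad = 11 35 17 1f.
Inner input = (K'⊕ipad) ∥ m = 7b 5f 7d 75 ∥ 74 78 39 69 64.
Inner hash: sum = 123+95+125+117+116+120+57+105+100 = 958; mod 256 = 190 → be.
Outer input = (K'⊕opad) ∥ inner = 11 35 17 1f ∥ be.
Outer hash (tag): sum = 17+53+23+31+190 = 314; mod 256 = 58 → 3a.

3a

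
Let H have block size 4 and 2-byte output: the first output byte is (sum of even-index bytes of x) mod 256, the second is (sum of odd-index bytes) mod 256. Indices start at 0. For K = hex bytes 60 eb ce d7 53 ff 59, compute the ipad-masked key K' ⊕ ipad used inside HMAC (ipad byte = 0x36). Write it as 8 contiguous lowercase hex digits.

Key hex bytes 60 eb ce d7 53 ff 59 is 7 bytes > B = 4, so hash it first: H(key) = da c1, then zero-pad to 4 bytes: K' = da c1 00 00.
XOR each byte with 0x36: da⊕36=ec, c1⊕36=f7, 00⊕36=36, 00⊕36=36.

ecf73636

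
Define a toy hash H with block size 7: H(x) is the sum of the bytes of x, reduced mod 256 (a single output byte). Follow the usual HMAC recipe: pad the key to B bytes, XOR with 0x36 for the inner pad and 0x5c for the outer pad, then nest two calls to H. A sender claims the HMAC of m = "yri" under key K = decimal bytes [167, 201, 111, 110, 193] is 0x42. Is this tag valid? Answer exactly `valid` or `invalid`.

valid

Key decimal bytes [167, 201, 111, 110, 193] = a7 c9 6f 6e c1 is 5 bytes ≤ B = 7; zero-pad to 7 bytes: K' = a7 c9 6f 6e c1 00 00.
K' ⊕ ipad = 91 ff 59 58 f7 36 36; K' ⊕ opad = fb 95 33 32 9d 5c 5c.
Inner hash: sum = 145+255+89+88+247+54+54+121+114+105 = 1272; mod 256 = 248 → f8.
Outer hash (recomputed tag): sum = 251+149+51+50+157+92+92+248 = 1090; mod 256 = 66 → 42.
Recomputed tag = 42; claimed = 42 → match.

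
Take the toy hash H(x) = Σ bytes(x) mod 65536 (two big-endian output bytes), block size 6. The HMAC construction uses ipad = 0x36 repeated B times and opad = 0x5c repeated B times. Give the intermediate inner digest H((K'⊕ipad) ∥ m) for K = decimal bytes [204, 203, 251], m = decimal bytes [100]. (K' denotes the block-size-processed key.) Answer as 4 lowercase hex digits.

Key decimal bytes [204, 203, 251] = cc cb fb is 3 bytes ≤ B = 6; zero-pad to 6 bytes: K' = cc cb fb 00 00 00.
K' ⊕ ipad = fa fd cd 36 36 36.
Inner input = fa fd cd 36 36 36 ∥ 64.
Inner hash: sum = 250+253+205+54+54+54+100 = 970 → 03 ca.

03ca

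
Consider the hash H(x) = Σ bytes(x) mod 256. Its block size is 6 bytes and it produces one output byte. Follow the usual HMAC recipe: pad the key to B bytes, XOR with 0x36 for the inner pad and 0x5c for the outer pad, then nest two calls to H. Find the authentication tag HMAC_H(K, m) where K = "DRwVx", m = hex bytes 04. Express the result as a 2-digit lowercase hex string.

da

Key "DRwVx" = 44 52 77 56 78 is 5 bytes ≤ B = 6; zero-pad to 6 bytes: K' = 44 52 77 56 78 00.
K' ⊕ ipad = 72 64 41 60 4e 36.  K' ⊕ opad = 18 0e 2b 0a 24 5c.
Inner input = (K'⊕ipad) ∥ m = 72 64 41 60 4e 36 ∥ 04.
Inner hash: sum = 114+100+65+96+78+54+4 = 511; mod 256 = 255 → ff.
Outer input = (K'⊕opad) ∥ inner = 18 0e 2b 0a 24 5c ∥ ff.
Outer hash (tag): sum = 24+14+43+10+36+92+255 = 474; mod 256 = 218 → da.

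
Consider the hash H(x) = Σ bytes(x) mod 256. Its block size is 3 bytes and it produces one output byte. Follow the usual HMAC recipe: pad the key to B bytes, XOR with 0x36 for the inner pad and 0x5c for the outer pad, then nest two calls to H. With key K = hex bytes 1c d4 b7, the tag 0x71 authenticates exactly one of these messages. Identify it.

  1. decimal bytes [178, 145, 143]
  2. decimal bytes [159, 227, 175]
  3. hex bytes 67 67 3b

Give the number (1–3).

2

Key hex bytes 1c d4 b7 is exactly B = 3 bytes: K' = 1c d4 b7.
K' ⊕ ipad = 2a e2 81; K' ⊕ opad = 40 88 eb.
m1: inner = H(2a e2 81 b2 91 8f) = 5f; tag = H(40 88 eb 5f) = 12
m2: inner = H(2a e2 81 9f e3 af) = be; tag = H(40 88 eb be) = 71 ← matches
m3: inner = H(2a e2 81 67 67 3b) = 96; tag = H(40 88 eb 96) = 49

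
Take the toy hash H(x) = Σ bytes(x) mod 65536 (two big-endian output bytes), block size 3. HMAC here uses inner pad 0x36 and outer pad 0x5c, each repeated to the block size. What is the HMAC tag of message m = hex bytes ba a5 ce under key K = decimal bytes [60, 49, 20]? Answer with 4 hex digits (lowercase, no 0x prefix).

0177

Key decimal bytes [60, 49, 20] = 3c 31 14 is exactly B = 3 bytes: K' = 3c 31 14.
K' ⊕ ipad = 0a 07 22.  K' ⊕ opad = 60 6d 48.
Inner input = (K'⊕ipad) ∥ m = 0a 07 22 ∥ ba a5 ce.
Inner hash: sum = 10+7+34+186+165+206 = 608 → 02 60.
Outer input = (K'⊕opad) ∥ inner = 60 6d 48 ∥ 02 60.
Outer hash (tag): sum = 96+109+72+2+96 = 375 → 01 77.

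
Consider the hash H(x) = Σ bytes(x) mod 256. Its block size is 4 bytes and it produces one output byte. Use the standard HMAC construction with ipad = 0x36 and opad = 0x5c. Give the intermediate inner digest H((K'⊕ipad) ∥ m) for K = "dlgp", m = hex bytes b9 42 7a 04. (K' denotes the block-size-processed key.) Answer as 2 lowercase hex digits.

bc

Key "dlgp" = 64 6c 67 70 is exactly B = 4 bytes: K' = 64 6c 67 70.
K' ⊕ ipad = 52 5a 51 46.
Inner input = 52 5a 51 46 ∥ b9 42 7a 04.
Inner hash: sum = 82+90+81+70+185+66+122+4 = 700; mod 256 = 188 → bc.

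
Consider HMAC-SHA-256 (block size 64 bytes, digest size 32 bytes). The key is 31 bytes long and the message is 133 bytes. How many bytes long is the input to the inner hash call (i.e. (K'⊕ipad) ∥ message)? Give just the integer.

197

Key is 31 ≤ 64 bytes, zero-padded: |K'| = 64.
Inner input = (K'⊕ipad) ∥ m → 64 + 133 = 197 bytes.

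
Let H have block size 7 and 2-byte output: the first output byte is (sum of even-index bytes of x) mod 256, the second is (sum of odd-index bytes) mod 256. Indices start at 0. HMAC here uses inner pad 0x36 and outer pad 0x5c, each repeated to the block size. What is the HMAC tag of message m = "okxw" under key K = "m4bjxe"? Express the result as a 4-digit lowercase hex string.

87ec

Key "m4bjxe" = 6d 34 62 6a 78 65 is 6 bytes ≤ B = 7; zero-pad to 7 bytes: K' = 6d 34 62 6a 78 65 00.
K' ⊕ ipad = 5b 02 54 5c 4e 53 36.  K' ⊕ opad = 31 68 3e 36 24 39 5c.
Inner input = (K'⊕ipad) ∥ m = 5b 02 54 5c 4e 53 36 ∥ 6f 6b 78 77.
Inner hash: even-index sum = 533 mod 256 = 21; odd-index sum = 408 mod 256 = 152 → 15 98.
Outer input = (K'⊕opad) ∥ inner = 31 68 3e 36 24 39 5c ∥ 15 98.
Outer hash (tag): even-index sum = 391 mod 256 = 135; odd-index sum = 236 mod 256 = 236 → 87 ec.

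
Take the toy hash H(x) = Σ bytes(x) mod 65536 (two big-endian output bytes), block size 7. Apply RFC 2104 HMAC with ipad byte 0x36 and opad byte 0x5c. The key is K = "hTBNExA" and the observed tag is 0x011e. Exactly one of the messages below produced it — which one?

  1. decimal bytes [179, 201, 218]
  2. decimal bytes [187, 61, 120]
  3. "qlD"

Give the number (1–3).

2

Key "hTBNExA" = 68 54 42 4e 45 78 41 is exactly B = 7 bytes: K' = 68 54 42 4e 45 78 41.
K' ⊕ ipad = 5e 62 74 78 73 4e 77; K' ⊕ opad = 34 08 1e 12 19 24 1d.
m1: inner = H(5e 62 74 78 73 4e 77 b3 c9 da) = 05 3a; tag = H(34 08 1e 12 19 24 1d 05 3a) = 0105
m2: inner = H(5e 62 74 78 73 4e 77 bb 3d 78) = 04 54; tag = H(34 08 1e 12 19 24 1d 04 54) = 011e ← matches
m3: inner = H(5e 62 74 78 73 4e 77 71 6c 44) = 04 05; tag = H(34 08 1e 12 19 24 1d 04 05) = 00cf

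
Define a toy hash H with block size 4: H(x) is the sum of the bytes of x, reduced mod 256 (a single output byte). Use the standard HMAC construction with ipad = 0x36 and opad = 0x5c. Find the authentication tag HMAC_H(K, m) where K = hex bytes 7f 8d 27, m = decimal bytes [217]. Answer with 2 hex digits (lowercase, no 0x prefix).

ef

Key hex bytes 7f 8d 27 is 3 bytes ≤ B = 4; zero-pad to 4 bytes: K' = 7f 8d 27 00.
K' ⊕ ipad = 49 bb 11 36.  K' ⊕ opad = 23 d1 7b 5c.
Inner input = (K'⊕ipad) ∥ m = 49 bb 11 36 ∥ d9.
Inner hash: sum = 73+187+17+54+217 = 548; mod 256 = 36 → 24.
Outer input = (K'⊕opad) ∥ inner = 23 d1 7b 5c ∥ 24.
Outer hash (tag): sum = 35+209+123+92+36 = 495; mod 256 = 239 → ef.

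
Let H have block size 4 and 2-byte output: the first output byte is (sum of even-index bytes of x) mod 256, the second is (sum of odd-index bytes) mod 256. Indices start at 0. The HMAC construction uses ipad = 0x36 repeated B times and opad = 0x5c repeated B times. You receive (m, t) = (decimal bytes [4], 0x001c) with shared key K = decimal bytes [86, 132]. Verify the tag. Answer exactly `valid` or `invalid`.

Key decimal bytes [86, 132] = 56 84 is 2 bytes ≤ B = 4; zero-pad to 4 bytes: K' = 56 84 00 00.
K' ⊕ ipad = 60 b2 36 36; K' ⊕ opad = 0a d8 5c 5c.
Inner hash: even-index sum = 154 mod 256 = 154; odd-index sum = 232 mod 256 = 232 → 9a e8.
Outer hash (recomputed tag): even-index sum = 256 mod 256 = 0; odd-index sum = 540 mod 256 = 28 → 00 1c.
Recomputed tag = 001c; claimed = 001c → match.

valid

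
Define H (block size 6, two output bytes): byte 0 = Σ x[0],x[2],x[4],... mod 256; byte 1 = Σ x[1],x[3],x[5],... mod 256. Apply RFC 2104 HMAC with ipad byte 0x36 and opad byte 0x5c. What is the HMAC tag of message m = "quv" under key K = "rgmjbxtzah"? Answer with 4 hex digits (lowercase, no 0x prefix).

752d

Key "rgmjbxtzah" = 72 67 6d 6a 62 78 74 7a 61 68 is 10 bytes > B = 6, so hash it first: H(key) = 16 2b, then zero-pad to 6 bytes: K' = 16 2b 00 00 00 00.
K' ⊕ ipad = 20 1d 36 36 36 36.  K' ⊕ opad = 4a 77 5c 5c 5c 5c.
Inner input = (K'⊕ipad) ∥ m = 20 1d 36 36 36 36 ∥ 71 75 76.
Inner hash: even-index sum = 371 mod 256 = 115; odd-index sum = 254 mod 256 = 254 → 73 fe.
Outer input = (K'⊕opad) ∥ inner = 4a 77 5c 5c 5c 5c ∥ 73 fe.
Outer hash (tag): even-index sum = 373 mod 256 = 117; odd-index sum = 557 mod 256 = 45 → 75 2d.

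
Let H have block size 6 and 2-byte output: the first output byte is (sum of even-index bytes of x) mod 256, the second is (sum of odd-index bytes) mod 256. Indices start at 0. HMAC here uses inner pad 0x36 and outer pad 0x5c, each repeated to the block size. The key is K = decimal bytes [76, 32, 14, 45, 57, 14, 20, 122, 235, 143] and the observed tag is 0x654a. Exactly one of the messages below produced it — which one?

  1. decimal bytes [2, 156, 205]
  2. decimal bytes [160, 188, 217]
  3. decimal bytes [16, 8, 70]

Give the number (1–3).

1

Key decimal bytes [76, 32, 14, 45, 57, 14, 20, 122, 235, 143] = 4c 20 0e 2d 39 0e 14 7a eb 8f is 10 bytes > B = 6, so hash it first: H(key) = 92 64, then zero-pad to 6 bytes: K' = 92 64 00 00 00 00.
K' ⊕ ipad = a4 52 36 36 36 36; K' ⊕ opad = ce 38 5c 5c 5c 5c.
m1: inner = H(a4 52 36 36 36 36 02 9c cd) = df 5a; tag = H(ce 38 5c 5c 5c 5c df 5a) = 654a ← matches
m2: inner = H(a4 52 36 36 36 36 a0 bc d9) = 89 7a; tag = H(ce 38 5c 5c 5c 5c 89 7a) = 0f6a
m3: inner = H(a4 52 36 36 36 36 10 08 46) = 66 c6; tag = H(ce 38 5c 5c 5c 5c 66 c6) = ecb6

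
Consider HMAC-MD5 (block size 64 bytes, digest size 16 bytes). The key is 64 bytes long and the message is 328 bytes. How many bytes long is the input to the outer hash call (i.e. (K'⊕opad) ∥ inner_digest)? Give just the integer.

Key is 64 ≤ 64 bytes, zero-padded: |K'| = 64.
Outer input = (K'⊕opad) ∥ H(inner) → 64 + 16 = 80 bytes.

80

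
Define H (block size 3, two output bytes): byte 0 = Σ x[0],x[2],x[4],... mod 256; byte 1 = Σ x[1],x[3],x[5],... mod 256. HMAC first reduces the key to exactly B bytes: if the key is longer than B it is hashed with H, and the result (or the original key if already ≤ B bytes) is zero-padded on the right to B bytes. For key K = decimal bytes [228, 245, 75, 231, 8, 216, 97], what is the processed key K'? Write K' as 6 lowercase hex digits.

|K| = 7 > B = 3, so first hash the key.
H(K): even-index sum = 408 mod 256 = 152; odd-index sum = 692 mod 256 = 180 → 98 b4.
Zero-pad H(K) = 98 b4 to 3 bytes: K' = 98 b4 00.

98b400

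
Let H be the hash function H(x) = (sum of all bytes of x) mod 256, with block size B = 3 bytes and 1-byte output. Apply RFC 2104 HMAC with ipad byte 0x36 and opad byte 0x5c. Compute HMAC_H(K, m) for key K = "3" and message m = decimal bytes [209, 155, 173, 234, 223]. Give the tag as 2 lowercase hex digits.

7a

Key "3" = 33 is 1 byte ≤ B = 3; zero-pad to 3 bytes: K' = 33 00 00.
K' ⊕ ipad = 05 36 36.  K' ⊕ opad = 6f 5c 5c.
Inner input = (K'⊕ipad) ∥ m = 05 36 36 ∥ d1 9b ad ea df.
Inner hash: sum = 5+54+54+209+155+173+234+223 = 1107; mod 256 = 83 → 53.
Outer input = (K'⊕opad) ∥ inner = 6f 5c 5c ∥ 53.
Outer hash (tag): sum = 111+92+92+83 = 378; mod 256 = 122 → 7a.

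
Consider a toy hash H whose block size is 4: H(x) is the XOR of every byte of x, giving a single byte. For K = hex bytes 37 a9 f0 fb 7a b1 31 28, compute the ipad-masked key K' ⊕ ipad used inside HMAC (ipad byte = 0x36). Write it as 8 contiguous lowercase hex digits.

71363636

Key hex bytes 37 a9 f0 fb 7a b1 31 28 is 8 bytes > B = 4, so hash it first: H(key) = 47, then zero-pad to 4 bytes: K' = 47 00 00 00.
XOR each byte with 0x36: 47⊕36=71, 00⊕36=36, 00⊕36=36, 00⊕36=36.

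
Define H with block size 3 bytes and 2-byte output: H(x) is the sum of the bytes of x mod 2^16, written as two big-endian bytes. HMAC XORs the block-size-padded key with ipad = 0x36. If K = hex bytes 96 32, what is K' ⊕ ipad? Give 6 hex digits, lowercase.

Key hex bytes 96 32 is 2 bytes ≤ B = 3; zero-pad to 3 bytes: K' = 96 32 00.
XOR each byte with 0x36: 96⊕36=a0, 32⊕36=04, 00⊕36=36.

a00436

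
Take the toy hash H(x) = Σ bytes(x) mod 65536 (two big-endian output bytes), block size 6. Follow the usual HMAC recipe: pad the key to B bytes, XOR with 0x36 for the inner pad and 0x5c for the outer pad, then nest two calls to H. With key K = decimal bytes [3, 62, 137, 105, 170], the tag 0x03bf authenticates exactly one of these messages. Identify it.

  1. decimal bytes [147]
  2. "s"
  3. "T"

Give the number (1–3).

Key decimal bytes [3, 62, 137, 105, 170] = 03 3e 89 69 aa is 5 bytes ≤ B = 6; zero-pad to 6 bytes: K' = 03 3e 89 69 aa 00.
K' ⊕ ipad = 35 08 bf 5f 9c 36; K' ⊕ opad = 5f 62 d5 35 f6 5c.
m1: inner = H(35 08 bf 5f 9c 36 93) = 02 c0; tag = H(5f 62 d5 35 f6 5c 02 c0) = 03df
m2: inner = H(35 08 bf 5f 9c 36 73) = 02 a0; tag = H(5f 62 d5 35 f6 5c 02 a0) = 03bf ← matches
m3: inner = H(35 08 bf 5f 9c 36 54) = 02 81; tag = H(5f 62 d5 35 f6 5c 02 81) = 03a0

2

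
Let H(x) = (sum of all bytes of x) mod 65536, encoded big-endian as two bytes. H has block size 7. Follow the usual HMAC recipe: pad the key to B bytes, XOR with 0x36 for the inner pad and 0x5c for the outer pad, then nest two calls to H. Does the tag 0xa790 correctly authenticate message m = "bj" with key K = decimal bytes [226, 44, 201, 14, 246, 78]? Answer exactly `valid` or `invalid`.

Key decimal bytes [226, 44, 201, 14, 246, 78] = e2 2c c9 0e f6 4e is 6 bytes ≤ B = 7; zero-pad to 7 bytes: K' = e2 2c c9 0e f6 4e 00.
K' ⊕ ipad = d4 1a ff 38 c0 78 36; K' ⊕ opad = be 70 95 52 aa 12 5c.
Inner hash: sum = 212+26+255+56+192+120+54+98+106 = 1119 → 04 5f.
Outer hash (recomputed tag): sum = 190+112+149+82+170+18+92+4+95 = 912 → 03 90.
Recomputed tag = 0390; claimed = a790 → mismatch.

invalid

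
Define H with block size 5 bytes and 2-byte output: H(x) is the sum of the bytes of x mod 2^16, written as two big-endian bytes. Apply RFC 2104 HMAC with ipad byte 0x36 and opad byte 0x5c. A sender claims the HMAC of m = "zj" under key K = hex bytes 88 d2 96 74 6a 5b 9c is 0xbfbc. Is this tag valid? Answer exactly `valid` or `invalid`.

invalid

Key hex bytes 88 d2 96 74 6a 5b 9c is 7 bytes > B = 5, so hash it first: H(key) = 03 c5, then zero-pad to 5 bytes: K' = 03 c5 00 00 00.
K' ⊕ ipad = 35 f3 36 36 36; K' ⊕ opad = 5f 99 5c 5c 5c.
Inner hash: sum = 53+243+54+54+54+122+106 = 686 → 02 ae.
Outer hash (recomputed tag): sum = 95+153+92+92+92+2+174 = 700 → 02 bc.
Recomputed tag = 02bc; claimed = bfbc → mismatch.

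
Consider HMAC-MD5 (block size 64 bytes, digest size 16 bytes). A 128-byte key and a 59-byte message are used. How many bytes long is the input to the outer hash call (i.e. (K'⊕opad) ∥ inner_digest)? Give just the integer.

Key is 128 > 64 bytes, so it is hashed to 16 bytes then zero-padded to 64: |K'| = 64.
Outer input = (K'⊕opad) ∥ H(inner) → 64 + 16 = 80 bytes.

80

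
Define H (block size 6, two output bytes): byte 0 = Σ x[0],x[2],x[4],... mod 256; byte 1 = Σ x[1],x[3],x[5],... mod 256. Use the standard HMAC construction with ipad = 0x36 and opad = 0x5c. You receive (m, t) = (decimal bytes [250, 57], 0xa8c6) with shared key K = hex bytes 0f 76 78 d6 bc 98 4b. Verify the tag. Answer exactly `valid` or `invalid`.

Key hex bytes 0f 76 78 d6 bc 98 4b is 7 bytes > B = 6, so hash it first: H(key) = 8e e4, then zero-pad to 6 bytes: K' = 8e e4 00 00 00 00.
K' ⊕ ipad = b8 d2 36 36 36 36; K' ⊕ opad = d2 b8 5c 5c 5c 5c.
Inner hash: even-index sum = 542 mod 256 = 30; odd-index sum = 375 mod 256 = 119 → 1e 77.
Outer hash (recomputed tag): even-index sum = 424 mod 256 = 168; odd-index sum = 487 mod 256 = 231 → a8 e7.
Recomputed tag = a8e7; claimed = a8c6 → mismatch.

invalid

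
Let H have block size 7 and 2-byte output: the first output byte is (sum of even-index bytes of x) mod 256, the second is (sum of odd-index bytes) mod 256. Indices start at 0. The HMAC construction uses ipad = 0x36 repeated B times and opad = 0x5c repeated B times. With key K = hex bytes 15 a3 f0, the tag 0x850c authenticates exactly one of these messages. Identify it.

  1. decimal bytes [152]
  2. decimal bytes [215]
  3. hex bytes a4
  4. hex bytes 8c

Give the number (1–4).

Key hex bytes 15 a3 f0 is 3 bytes ≤ B = 7; zero-pad to 7 bytes: K' = 15 a3 f0 00 00 00 00.
K' ⊕ ipad = 23 95 c6 36 36 36 36; K' ⊕ opad = 49 ff ac 5c 5c 5c 5c.
m1: inner = H(23 95 c6 36 36 36 36 98) = 55 99; tag = H(49 ff ac 5c 5c 5c 5c 55 99) = 460c
m2: inner = H(23 95 c6 36 36 36 36 d7) = 55 d8; tag = H(49 ff ac 5c 5c 5c 5c 55 d8) = 850c ← matches
m3: inner = H(23 95 c6 36 36 36 36 a4) = 55 a5; tag = H(49 ff ac 5c 5c 5c 5c 55 a5) = 520c
m4: inner = H(23 95 c6 36 36 36 36 8c) = 55 8d; tag = H(49 ff ac 5c 5c 5c 5c 55 8d) = 3a0c

2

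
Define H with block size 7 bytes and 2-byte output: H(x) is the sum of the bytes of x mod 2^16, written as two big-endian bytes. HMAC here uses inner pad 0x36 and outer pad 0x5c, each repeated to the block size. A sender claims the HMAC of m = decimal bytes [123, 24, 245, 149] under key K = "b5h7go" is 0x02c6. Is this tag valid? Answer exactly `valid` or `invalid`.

Key "b5h7go" = 62 35 68 37 67 6f is 6 bytes ≤ B = 7; zero-pad to 7 bytes: K' = 62 35 68 37 67 6f 00.
K' ⊕ ipad = 54 03 5e 01 51 59 36; K' ⊕ opad = 3e 69 34 6b 3b 33 5c.
Inner hash: sum = 84+3+94+1+81+89+54+123+24+245+149 = 947 → 03 b3.
Outer hash (recomputed tag): sum = 62+105+52+107+59+51+92+3+179 = 710 → 02 c6.
Recomputed tag = 02c6; claimed = 02c6 → match.

valid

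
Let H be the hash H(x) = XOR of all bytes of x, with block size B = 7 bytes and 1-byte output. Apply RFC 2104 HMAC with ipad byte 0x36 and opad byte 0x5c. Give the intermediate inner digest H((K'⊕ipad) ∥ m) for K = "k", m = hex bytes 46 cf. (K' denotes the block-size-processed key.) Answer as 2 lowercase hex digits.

Key "k" = 6b is 1 byte ≤ B = 7; zero-pad to 7 bytes: K' = 6b 00 00 00 00 00 00.
K' ⊕ ipad = 5d 36 36 36 36 36 36.
Inner input = 5d 36 36 36 36 36 36 ∥ 46 cf.
Inner hash: XOR 5d⊕36⊕36⊕36⊕36⊕36⊕36⊕46⊕cf = d4.

d4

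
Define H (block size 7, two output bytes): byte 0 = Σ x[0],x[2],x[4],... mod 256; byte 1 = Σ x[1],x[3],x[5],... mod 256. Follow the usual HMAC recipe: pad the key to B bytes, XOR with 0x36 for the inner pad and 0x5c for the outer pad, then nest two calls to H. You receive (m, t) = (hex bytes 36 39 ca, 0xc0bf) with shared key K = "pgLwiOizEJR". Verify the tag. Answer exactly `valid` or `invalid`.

Key "pgLwiOizEJR" = 70 67 4c 77 69 4f 69 7a 45 4a 52 is 11 bytes > B = 7, so hash it first: H(key) = 25 f1, then zero-pad to 7 bytes: K' = 25 f1 00 00 00 00 00.
K' ⊕ ipad = 13 c7 36 36 36 36 36; K' ⊕ opad = 79 ad 5c 5c 5c 5c 5c.
Inner hash: even-index sum = 238 mod 256 = 238; odd-index sum = 563 mod 256 = 51 → ee 33.
Outer hash (recomputed tag): even-index sum = 448 mod 256 = 192; odd-index sum = 595 mod 256 = 83 → c0 53.
Recomputed tag = c053; claimed = c0bf → mismatch.

invalid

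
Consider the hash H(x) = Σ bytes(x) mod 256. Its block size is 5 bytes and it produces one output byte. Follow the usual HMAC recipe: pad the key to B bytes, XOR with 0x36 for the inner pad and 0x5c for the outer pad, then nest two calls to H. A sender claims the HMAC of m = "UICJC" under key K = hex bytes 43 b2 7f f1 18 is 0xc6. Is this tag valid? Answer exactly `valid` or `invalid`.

valid

Key hex bytes 43 b2 7f f1 18 is exactly B = 5 bytes: K' = 43 b2 7f f1 18.
K' ⊕ ipad = 75 84 49 c7 2e; K' ⊕ opad = 1f ee 23 ad 44.
Inner hash: sum = 117+132+73+199+46+85+73+67+74+67 = 933; mod 256 = 165 → a5.
Outer hash (recomputed tag): sum = 31+238+35+173+68+165 = 710; mod 256 = 198 → c6.
Recomputed tag = c6; claimed = c6 → match.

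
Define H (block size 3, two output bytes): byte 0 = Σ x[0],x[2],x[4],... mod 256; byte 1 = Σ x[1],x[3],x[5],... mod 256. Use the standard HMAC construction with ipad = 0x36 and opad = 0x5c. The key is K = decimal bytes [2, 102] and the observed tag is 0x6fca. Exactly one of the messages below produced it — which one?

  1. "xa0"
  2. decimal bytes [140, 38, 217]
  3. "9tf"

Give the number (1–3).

2

Key decimal bytes [2, 102] = 02 66 is 2 bytes ≤ B = 3; zero-pad to 3 bytes: K' = 02 66 00.
K' ⊕ ipad = 34 50 36; K' ⊕ opad = 5e 3a 5c.
m1: inner = H(34 50 36 78 61 30) = cb f8; tag = H(5e 3a 5c cb f8) = b205
m2: inner = H(34 50 36 8c 26 d9) = 90 b5; tag = H(5e 3a 5c 90 b5) = 6fca ← matches
m3: inner = H(34 50 36 39 74 66) = de ef; tag = H(5e 3a 5c de ef) = a918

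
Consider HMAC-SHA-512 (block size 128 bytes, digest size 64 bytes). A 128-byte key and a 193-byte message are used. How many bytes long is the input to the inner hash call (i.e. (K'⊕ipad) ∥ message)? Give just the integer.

321

Key is 128 ≤ 128 bytes, zero-padded: |K'| = 128.
Inner input = (K'⊕ipad) ∥ m → 128 + 193 = 321 bytes.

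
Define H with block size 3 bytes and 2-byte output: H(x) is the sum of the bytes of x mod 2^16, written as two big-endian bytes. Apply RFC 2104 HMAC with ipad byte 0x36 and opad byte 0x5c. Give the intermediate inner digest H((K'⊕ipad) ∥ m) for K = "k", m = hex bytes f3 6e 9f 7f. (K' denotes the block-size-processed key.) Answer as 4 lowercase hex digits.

0348

Key "k" = 6b is 1 byte ≤ B = 3; zero-pad to 3 bytes: K' = 6b 00 00.
K' ⊕ ipad = 5d 36 36.
Inner input = 5d 36 36 ∥ f3 6e 9f 7f.
Inner hash: sum = 93+54+54+243+110+159+127 = 840 → 03 48.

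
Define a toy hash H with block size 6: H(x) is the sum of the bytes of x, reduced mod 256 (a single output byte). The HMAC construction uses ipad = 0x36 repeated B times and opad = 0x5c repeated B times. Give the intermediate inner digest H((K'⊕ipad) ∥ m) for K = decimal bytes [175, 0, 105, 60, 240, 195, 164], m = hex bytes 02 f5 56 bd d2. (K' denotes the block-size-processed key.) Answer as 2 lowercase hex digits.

Key decimal bytes [175, 0, 105, 60, 240, 195, 164] = af 00 69 3c f0 c3 a4 is 7 bytes > B = 6, so hash it first: H(key) = ab, then zero-pad to 6 bytes: K' = ab 00 00 00 00 00.
K' ⊕ ipad = 9d 36 36 36 36 36.
Inner input = 9d 36 36 36 36 36 ∥ 02 f5 56 bd d2.
Inner hash: sum = 157+54+54+54+54+54+2+245+86+189+210 = 1159; mod 256 = 135 → 87.

87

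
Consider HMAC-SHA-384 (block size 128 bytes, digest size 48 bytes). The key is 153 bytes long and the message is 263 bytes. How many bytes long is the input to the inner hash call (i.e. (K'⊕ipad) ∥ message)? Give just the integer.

Key is 153 > 128 bytes, so it is hashed to 48 bytes then zero-padded to 128: |K'| = 128.
Inner input = (K'⊕ipad) ∥ m → 128 + 263 = 391 bytes.

391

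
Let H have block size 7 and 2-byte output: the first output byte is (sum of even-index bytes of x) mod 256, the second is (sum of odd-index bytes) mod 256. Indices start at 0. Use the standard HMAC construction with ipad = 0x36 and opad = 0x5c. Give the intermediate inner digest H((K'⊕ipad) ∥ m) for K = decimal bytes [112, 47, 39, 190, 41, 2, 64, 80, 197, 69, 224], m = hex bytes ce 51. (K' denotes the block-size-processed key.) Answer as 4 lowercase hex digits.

86ec

Key decimal bytes [112, 47, 39, 190, 41, 2, 64, 80, 197, 69, 224] = 70 2f 27 be 29 02 40 50 c5 45 e0 is 11 bytes > B = 7, so hash it first: H(key) = a5 84, then zero-pad to 7 bytes: K' = a5 84 00 00 00 00 00.
K' ⊕ ipad = 93 b2 36 36 36 36 36.
Inner input = 93 b2 36 36 36 36 36 ∥ ce 51.
Inner hash: even-index sum = 390 mod 256 = 134; odd-index sum = 492 mod 256 = 236 → 86 ec.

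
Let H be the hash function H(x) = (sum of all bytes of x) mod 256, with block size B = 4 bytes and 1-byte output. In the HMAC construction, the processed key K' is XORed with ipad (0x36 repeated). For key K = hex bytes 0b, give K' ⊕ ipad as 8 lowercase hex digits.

3d363636

Key hex bytes 0b is 1 byte ≤ B = 4; zero-pad to 4 bytes: K' = 0b 00 00 00.
XOR each byte with 0x36: 0b⊕36=3d, 00⊕36=36, 00⊕36=36, 00⊕36=36.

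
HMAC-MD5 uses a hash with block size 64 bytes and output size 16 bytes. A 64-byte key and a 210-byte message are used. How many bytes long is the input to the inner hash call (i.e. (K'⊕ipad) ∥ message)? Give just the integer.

274

Key is 64 ≤ 64 bytes, zero-padded: |K'| = 64.
Inner input = (K'⊕ipad) ∥ m → 64 + 210 = 274 bytes.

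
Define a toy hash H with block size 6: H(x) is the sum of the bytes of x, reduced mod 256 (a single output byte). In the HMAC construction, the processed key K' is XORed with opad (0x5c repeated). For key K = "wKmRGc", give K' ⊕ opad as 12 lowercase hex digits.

2b17310e1b3f

Key "wKmRGc" = 77 4b 6d 52 47 63 is exactly B = 6 bytes: K' = 77 4b 6d 52 47 63.
XOR each byte with 0x5c: 77⊕5c=2b, 4b⊕5c=17, 6d⊕5c=31, 52⊕5c=0e, 47⊕5c=1b, 63⊕5c=3f.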